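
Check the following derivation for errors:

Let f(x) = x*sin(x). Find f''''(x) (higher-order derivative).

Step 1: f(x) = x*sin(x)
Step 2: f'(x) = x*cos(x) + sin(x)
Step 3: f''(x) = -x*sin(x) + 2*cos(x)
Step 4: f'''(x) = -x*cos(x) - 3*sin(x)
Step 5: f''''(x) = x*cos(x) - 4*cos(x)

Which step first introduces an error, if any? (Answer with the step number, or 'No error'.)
Step 5

Step 5 is incorrect due to a wrong trig function.
The step shows: x*cos(x) - 4*cos(x)
The correct value should be: x*sin(x) - 4*cos(x)

Explanation: sin(x) was incorrectly written as cos(x): the term x*sin(x) was incorrectly written as x*cos(x)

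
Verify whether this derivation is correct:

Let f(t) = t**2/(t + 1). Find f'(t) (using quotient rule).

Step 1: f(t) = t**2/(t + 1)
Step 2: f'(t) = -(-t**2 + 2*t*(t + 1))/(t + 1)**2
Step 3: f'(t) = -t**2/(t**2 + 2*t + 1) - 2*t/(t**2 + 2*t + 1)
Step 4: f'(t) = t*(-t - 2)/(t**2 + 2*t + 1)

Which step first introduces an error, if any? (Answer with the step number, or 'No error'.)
Step 2

Step 2 is incorrect due to a sign flip.
The step shows: -(-t**2 + 2*t*(t + 1))/(t + 1)**2
The correct value should be: (-t**2 + 2*t*(t + 1))/(t + 1)**2

Explanation: The sign of the whole expression was flipped: the term (-t**2 + 2*t*(t + 1))/(t + 1)**2 was incorrectly written as -(-t**2 + 2*t*(t + 1))/(t + 1)**2
The later steps are derived from this incorrect expression, so the error originates in Step 2.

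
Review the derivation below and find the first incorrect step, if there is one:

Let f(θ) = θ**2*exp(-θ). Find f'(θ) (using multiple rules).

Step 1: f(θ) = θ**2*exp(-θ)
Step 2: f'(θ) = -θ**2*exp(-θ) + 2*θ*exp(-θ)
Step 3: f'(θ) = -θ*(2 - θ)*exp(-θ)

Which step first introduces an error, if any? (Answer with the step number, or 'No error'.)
Step 3

Step 3 is incorrect due to a sign flip.
The step shows: -θ*(2 - θ)*exp(-θ)
The correct value should be: θ*(2 - θ)*exp(-θ)

Explanation: The sign of the whole expression was flipped: the term θ*(2 - θ)*exp(-θ) was incorrectly written as -θ*(2 - θ)*exp(-θ)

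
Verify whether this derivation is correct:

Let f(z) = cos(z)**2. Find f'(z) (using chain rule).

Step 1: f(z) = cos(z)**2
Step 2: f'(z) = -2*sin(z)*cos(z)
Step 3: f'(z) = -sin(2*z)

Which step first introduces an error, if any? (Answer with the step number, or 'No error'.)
No error

All steps in this derivation are correct.
The final answer f'(z) = -sin(2*z) is valid.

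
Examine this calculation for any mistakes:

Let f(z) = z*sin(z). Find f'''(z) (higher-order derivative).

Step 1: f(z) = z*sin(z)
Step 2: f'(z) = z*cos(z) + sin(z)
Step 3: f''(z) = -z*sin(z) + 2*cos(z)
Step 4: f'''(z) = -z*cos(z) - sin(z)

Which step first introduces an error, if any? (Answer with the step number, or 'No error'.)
Step 4

Step 4 is incorrect due to a wrong coefficient.
The step shows: -z*cos(z) - sin(z)
The correct value should be: -z*cos(z) - 3*sin(z)

Explanation: The coefficient -3 was incorrectly written as -1: the term -3*sin(z) was incorrectly written as -sin(z)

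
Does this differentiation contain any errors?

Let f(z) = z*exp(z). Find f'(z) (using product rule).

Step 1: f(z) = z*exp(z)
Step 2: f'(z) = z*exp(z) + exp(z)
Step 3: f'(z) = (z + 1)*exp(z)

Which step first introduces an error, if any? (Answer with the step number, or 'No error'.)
No error

All steps in this derivation are correct.
The final answer f'(z) = (z + 1)*exp(z) is valid.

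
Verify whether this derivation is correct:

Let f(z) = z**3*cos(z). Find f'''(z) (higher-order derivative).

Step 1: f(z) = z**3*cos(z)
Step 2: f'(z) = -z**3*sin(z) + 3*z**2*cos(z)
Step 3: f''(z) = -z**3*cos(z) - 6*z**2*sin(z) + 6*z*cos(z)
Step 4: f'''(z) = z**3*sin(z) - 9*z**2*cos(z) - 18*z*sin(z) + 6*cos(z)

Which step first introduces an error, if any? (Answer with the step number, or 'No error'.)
No error

All steps in this derivation are correct.
The final answer f'''(z) = z**3*sin(z) - 9*z**2*cos(z) - 18*z*sin(z) + 6*cos(z) is valid.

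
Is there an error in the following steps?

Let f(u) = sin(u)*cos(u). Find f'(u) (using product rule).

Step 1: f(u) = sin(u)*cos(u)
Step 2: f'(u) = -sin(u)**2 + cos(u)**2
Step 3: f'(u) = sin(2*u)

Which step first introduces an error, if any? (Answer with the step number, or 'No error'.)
Step 3

Step 3 is incorrect due to a wrong trig function.
The step shows: sin(2*u)
The correct value should be: cos(2*u)

Explanation: cos(2*u) was incorrectly written as sin(2*u): the term cos(2*u) was incorrectly written as sin(2*u)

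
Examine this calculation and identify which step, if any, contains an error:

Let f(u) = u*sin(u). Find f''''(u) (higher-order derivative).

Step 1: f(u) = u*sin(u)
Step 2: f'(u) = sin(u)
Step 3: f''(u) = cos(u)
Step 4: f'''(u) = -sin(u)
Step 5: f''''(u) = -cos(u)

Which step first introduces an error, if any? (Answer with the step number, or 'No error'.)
Step 2

Step 2 is incorrect due to a dropped term.
The step shows: sin(u)
The correct value should be: u*cos(u) + sin(u)

Explanation: A term was dropped: the term u*cos(u) was incorrectly omitted
The later steps are derived from this incorrect expression, so the error originates in Step 2.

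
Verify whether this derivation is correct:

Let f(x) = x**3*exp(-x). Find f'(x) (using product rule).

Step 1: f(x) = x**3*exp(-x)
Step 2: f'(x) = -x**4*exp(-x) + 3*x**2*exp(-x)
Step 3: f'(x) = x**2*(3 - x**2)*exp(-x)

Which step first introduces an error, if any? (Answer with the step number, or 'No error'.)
Step 2

Step 2 is incorrect due to a wrong exponent.
The step shows: -x**4*exp(-x) + 3*x**2*exp(-x)
The correct value should be: -x**3*exp(-x) + 3*x**2*exp(-x)

Explanation: The exponent 3 on x was incorrectly written as 4: the term -x**3*exp(-x) was incorrectly written as -x**4*exp(-x)
The later steps are derived from this incorrect expression, so the error originates in Step 2.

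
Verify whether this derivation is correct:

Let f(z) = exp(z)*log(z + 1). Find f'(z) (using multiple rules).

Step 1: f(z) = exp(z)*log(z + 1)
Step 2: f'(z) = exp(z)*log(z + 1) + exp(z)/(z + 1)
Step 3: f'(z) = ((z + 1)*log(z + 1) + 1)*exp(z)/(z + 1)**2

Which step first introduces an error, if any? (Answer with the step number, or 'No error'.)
Step 3

Step 3 is incorrect due to a wrong exponent.
The step shows: ((z + 1)*log(z + 1) + 1)*exp(z)/(z + 1)**2
The correct value should be: ((z + 1)*log(z + 1) + 1)*exp(z)/(z + 1)

Explanation: The exponent -1 on z + 1 was incorrectly written as -2: the term ((z + 1)*log(z + 1) + 1)*exp(z)/(z + 1) was incorrectly written as ((z + 1)*log(z + 1) + 1)*exp(z)/(z + 1)**2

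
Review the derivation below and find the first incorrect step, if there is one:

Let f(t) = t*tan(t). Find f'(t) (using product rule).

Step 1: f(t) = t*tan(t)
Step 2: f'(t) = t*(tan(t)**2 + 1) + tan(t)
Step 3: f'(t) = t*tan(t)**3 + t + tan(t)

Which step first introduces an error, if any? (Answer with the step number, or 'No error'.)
Step 3

Step 3 is incorrect due to a wrong exponent.
The step shows: t*tan(t)**3 + t + tan(t)
The correct value should be: t*tan(t)**2 + t + tan(t)

Explanation: The exponent 2 on tan(t) was incorrectly written as 3: the term t*tan(t)**2 was incorrectly written as t*tan(t)**3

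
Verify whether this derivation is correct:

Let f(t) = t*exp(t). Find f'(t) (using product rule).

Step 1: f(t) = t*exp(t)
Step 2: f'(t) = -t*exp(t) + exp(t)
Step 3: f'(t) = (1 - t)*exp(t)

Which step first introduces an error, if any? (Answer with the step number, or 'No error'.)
Step 2

Step 2 is incorrect due to a sign flip.
The step shows: -t*exp(t) + exp(t)
The correct value should be: t*exp(t) + exp(t)

Explanation: The sign of one term was flipped: the term t*exp(t) was incorrectly written as -t*exp(t)
The later steps are derived from this incorrect expression, so the error originates in Step 2.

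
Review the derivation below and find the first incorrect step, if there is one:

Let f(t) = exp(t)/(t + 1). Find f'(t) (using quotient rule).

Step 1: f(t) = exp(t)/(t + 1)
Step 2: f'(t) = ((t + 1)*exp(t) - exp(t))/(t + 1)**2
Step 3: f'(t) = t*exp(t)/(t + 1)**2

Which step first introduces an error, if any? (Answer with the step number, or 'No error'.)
No error

All steps in this derivation are correct.
The final answer f'(t) = t*exp(t)/(t + 1)**2 is valid.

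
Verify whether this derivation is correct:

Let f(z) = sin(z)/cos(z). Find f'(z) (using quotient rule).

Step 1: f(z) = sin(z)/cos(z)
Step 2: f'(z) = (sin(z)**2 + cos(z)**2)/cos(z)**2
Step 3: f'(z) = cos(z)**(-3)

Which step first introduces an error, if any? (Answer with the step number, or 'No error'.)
Step 3

Step 3 is incorrect due to a wrong exponent.
The step shows: cos(z)**(-3)
The correct value should be: cos(z)**(-2)

Explanation: The exponent -2 on cos(z) was incorrectly written as -3: the term cos(z)**(-2) was incorrectly written as cos(z)**(-3)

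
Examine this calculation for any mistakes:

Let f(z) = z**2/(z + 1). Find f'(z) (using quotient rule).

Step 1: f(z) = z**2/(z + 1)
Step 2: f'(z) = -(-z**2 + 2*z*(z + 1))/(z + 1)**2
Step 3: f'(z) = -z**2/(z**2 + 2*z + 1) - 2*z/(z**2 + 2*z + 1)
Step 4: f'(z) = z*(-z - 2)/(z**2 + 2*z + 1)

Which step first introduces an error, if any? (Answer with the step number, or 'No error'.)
Step 2

Step 2 is incorrect due to a sign flip.
The step shows: -(-z**2 + 2*z*(z + 1))/(z + 1)**2
The correct value should be: (-z**2 + 2*z*(z + 1))/(z + 1)**2

Explanation: The sign of the whole expression was flipped: the term (-z**2 + 2*z*(z + 1))/(z + 1)**2 was incorrectly written as -(-z**2 + 2*z*(z + 1))/(z + 1)**2
The later steps are derived from this incorrect expression, so the error originates in Step 2.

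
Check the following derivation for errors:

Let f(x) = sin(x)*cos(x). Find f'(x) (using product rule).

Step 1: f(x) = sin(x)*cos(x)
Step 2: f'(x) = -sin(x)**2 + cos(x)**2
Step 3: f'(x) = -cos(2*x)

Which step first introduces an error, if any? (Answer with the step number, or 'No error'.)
Step 3

Step 3 is incorrect due to a sign flip.
The step shows: -cos(2*x)
The correct value should be: cos(2*x)

Explanation: The sign of the whole expression was flipped: the term cos(2*x) was incorrectly written as -cos(2*x)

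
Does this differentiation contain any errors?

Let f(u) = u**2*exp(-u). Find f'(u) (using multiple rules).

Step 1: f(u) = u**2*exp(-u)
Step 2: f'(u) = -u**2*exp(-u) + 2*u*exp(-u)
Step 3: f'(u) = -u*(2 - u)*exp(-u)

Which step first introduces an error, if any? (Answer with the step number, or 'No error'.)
Step 3

Step 3 is incorrect due to a sign flip.
The step shows: -u*(2 - u)*exp(-u)
The correct value should be: u*(2 - u)*exp(-u)

Explanation: The sign of the whole expression was flipped: the term u*(2 - u)*exp(-u) was incorrectly written as -u*(2 - u)*exp(-u)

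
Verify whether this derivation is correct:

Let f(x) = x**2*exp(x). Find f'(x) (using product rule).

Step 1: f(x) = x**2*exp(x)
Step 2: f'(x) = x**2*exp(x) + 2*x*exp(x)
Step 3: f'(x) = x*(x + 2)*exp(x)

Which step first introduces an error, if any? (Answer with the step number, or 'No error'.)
No error

All steps in this derivation are correct.
The final answer f'(x) = x*(x + 2)*exp(x) is valid.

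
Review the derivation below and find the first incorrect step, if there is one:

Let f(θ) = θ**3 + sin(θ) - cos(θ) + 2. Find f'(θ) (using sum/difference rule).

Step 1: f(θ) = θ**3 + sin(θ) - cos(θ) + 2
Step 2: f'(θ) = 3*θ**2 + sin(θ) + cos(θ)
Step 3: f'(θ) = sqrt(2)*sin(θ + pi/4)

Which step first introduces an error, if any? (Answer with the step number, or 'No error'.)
Step 3

Step 3 is incorrect due to a dropped term.
The step shows: sqrt(2)*sin(θ + pi/4)
The correct value should be: 3*θ**2 + sqrt(2)*sin(θ + pi/4)

Explanation: A term was dropped: the term 3*θ**2 was incorrectly omitted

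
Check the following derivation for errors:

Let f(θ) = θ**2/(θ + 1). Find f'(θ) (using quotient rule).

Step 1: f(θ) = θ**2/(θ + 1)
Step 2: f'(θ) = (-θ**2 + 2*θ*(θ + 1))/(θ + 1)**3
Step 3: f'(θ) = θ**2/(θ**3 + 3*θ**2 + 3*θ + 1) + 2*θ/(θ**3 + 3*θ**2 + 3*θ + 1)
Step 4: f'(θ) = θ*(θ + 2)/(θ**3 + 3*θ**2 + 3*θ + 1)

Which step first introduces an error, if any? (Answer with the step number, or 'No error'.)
Step 2

Step 2 is incorrect due to a wrong exponent.
The step shows: (-θ**2 + 2*θ*(θ + 1))/(θ + 1)**3
The correct value should be: (-θ**2 + 2*θ*(θ + 1))/(θ + 1)**2

Explanation: The exponent -2 on θ + 1 was incorrectly written as -3: the term (-θ**2 + 2*θ*(θ + 1))/(θ + 1)**2 was incorrectly written as (-θ**2 + 2*θ*(θ + 1))/(θ + 1)**3
The later steps are derived from this incorrect expression, so the error originates in Step 2.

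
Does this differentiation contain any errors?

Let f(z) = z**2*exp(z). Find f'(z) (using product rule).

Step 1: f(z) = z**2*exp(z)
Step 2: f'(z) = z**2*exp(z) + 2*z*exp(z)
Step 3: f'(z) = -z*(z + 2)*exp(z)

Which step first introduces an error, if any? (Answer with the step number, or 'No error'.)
Step 3

Step 3 is incorrect due to a sign flip.
The step shows: -z*(z + 2)*exp(z)
The correct value should be: z*(z + 2)*exp(z)

Explanation: The sign of the whole expression was flipped: the term z*(z + 2)*exp(z) was incorrectly written as -z*(z + 2)*exp(z)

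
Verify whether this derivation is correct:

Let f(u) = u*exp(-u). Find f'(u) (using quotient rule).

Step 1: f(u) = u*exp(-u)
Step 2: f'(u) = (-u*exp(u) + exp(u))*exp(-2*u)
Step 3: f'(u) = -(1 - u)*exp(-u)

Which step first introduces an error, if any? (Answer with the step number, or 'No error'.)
Step 3

Step 3 is incorrect due to a sign flip.
The step shows: -(1 - u)*exp(-u)
The correct value should be: (1 - u)*exp(-u)

Explanation: The sign of the whole expression was flipped: the term (1 - u)*exp(-u) was incorrectly written as -(1 - u)*exp(-u)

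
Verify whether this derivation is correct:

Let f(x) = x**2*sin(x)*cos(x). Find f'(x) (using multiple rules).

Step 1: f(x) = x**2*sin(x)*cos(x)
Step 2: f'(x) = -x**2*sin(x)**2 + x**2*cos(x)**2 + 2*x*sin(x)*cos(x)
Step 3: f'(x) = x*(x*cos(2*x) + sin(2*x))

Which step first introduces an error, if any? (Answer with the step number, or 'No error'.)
No error

All steps in this derivation are correct.
The final answer f'(x) = x*(x*cos(2*x) + sin(2*x)) is valid.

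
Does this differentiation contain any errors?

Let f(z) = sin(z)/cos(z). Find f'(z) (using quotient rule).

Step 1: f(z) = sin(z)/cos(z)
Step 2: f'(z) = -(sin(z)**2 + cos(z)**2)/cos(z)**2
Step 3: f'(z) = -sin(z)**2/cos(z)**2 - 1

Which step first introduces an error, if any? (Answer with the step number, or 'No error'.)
Step 2

Step 2 is incorrect due to a sign flip.
The step shows: -(sin(z)**2 + cos(z)**2)/cos(z)**2
The correct value should be: (sin(z)**2 + cos(z)**2)/cos(z)**2

Explanation: The sign of the whole expression was flipped: the term (sin(z)**2 + cos(z)**2)/cos(z)**2 was incorrectly written as -(sin(z)**2 + cos(z)**2)/cos(z)**2
The later steps are derived from this incorrect expression, so the error originates in Step 2.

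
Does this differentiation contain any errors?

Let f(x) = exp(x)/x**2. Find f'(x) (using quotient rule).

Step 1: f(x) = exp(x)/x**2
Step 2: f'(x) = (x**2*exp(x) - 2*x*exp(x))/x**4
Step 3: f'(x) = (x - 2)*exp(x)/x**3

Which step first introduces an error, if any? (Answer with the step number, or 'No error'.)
No error

All steps in this derivation are correct.
The final answer f'(x) = (x - 2)*exp(x)/x**3 is valid.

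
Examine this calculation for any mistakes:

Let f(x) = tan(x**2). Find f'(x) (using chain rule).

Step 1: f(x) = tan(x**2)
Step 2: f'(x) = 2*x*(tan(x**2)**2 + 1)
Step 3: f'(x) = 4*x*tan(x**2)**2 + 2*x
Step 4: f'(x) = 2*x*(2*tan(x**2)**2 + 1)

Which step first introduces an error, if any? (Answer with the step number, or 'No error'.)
Step 3

Step 3 is incorrect due to a wrong coefficient.
The step shows: 4*x*tan(x**2)**2 + 2*x
The correct value should be: 2*x*tan(x**2)**2 + 2*x

Explanation: The coefficient 2 was incorrectly written as 4: the term 2*x*tan(x**2)**2 was incorrectly written as 4*x*tan(x**2)**2
The later steps are derived from this incorrect expression, so the error originates in Step 3.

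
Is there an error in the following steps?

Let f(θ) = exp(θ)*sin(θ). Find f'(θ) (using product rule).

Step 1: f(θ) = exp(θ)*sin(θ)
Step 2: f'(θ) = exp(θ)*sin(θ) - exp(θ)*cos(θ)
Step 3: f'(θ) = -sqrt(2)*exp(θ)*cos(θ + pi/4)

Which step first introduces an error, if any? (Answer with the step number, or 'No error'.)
Step 2

Step 2 is incorrect due to a sign flip.
The step shows: exp(θ)*sin(θ) - exp(θ)*cos(θ)
The correct value should be: exp(θ)*sin(θ) + exp(θ)*cos(θ)

Explanation: The sign of one term was flipped: the term exp(θ)*cos(θ) was incorrectly written as -exp(θ)*cos(θ)
The later steps are derived from this incorrect expression, so the error originates in Step 2.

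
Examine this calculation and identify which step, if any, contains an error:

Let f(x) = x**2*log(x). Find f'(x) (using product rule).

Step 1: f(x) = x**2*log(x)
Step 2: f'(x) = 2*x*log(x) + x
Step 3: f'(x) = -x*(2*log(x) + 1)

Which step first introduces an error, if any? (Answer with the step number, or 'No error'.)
Step 3

Step 3 is incorrect due to a sign flip.
The step shows: -x*(2*log(x) + 1)
The correct value should be: x*(2*log(x) + 1)

Explanation: The sign of the whole expression was flipped: the term x*(2*log(x) + 1) was incorrectly written as -x*(2*log(x) + 1)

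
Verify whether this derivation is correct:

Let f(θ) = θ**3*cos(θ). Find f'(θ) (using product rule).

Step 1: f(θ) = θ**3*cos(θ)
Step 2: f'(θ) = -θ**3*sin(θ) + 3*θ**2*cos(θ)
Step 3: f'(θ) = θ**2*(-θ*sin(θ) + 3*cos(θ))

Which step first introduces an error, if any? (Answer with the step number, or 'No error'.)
No error

All steps in this derivation are correct.
The final answer f'(θ) = θ**2*(-θ*sin(θ) + 3*cos(θ)) is valid.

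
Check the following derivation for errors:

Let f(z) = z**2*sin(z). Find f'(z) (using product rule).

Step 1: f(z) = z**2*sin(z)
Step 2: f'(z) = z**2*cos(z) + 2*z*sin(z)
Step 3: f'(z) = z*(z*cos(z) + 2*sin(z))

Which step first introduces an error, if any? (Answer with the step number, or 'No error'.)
No error

All steps in this derivation are correct.
The final answer f'(z) = z*(z*cos(z) + 2*sin(z)) is valid.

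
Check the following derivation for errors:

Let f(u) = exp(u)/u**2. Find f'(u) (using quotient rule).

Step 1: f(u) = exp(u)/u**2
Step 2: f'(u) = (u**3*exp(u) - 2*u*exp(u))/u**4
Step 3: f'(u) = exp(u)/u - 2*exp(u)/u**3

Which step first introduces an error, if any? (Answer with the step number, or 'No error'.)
Step 2

Step 2 is incorrect due to a wrong exponent.
The step shows: (u**3*exp(u) - 2*u*exp(u))/u**4
The correct value should be: (u**2*exp(u) - 2*u*exp(u))/u**4

Explanation: The exponent 2 on u was incorrectly written as 3: the term (u**2*exp(u) - 2*u*exp(u))/u**4 was incorrectly written as (u**3*exp(u) - 2*u*exp(u))/u**4
The later steps are derived from this incorrect expression, so the error originates in Step 2.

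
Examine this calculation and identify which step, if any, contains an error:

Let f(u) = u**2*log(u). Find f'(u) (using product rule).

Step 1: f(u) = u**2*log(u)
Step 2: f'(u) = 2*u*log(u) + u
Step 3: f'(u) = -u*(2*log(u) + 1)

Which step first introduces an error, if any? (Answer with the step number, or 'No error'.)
Step 3

Step 3 is incorrect due to a sign flip.
The step shows: -u*(2*log(u) + 1)
The correct value should be: u*(2*log(u) + 1)

Explanation: The sign of the whole expression was flipped: the term u*(2*log(u) + 1) was incorrectly written as -u*(2*log(u) + 1)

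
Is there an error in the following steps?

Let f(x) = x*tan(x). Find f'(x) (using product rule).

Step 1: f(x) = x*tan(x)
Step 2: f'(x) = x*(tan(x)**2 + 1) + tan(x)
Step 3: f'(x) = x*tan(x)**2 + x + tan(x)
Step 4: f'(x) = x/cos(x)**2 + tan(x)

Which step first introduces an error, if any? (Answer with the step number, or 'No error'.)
No error

All steps in this derivation are correct.
The final answer f'(x) = x/cos(x)**2 + tan(x) is valid.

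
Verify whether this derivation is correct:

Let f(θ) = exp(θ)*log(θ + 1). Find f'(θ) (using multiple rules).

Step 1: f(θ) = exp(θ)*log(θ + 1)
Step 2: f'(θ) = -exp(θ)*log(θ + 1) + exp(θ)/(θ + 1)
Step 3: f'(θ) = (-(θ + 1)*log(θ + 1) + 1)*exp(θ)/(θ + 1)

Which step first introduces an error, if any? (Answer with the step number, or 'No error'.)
Step 2

Step 2 is incorrect due to a sign flip.
The step shows: -exp(θ)*log(θ + 1) + exp(θ)/(θ + 1)
The correct value should be: exp(θ)*log(θ + 1) + exp(θ)/(θ + 1)

Explanation: The sign of one term was flipped: the term exp(θ)*log(θ + 1) was incorrectly written as -exp(θ)*log(θ + 1)
The later steps are derived from this incorrect expression, so the error originates in Step 2.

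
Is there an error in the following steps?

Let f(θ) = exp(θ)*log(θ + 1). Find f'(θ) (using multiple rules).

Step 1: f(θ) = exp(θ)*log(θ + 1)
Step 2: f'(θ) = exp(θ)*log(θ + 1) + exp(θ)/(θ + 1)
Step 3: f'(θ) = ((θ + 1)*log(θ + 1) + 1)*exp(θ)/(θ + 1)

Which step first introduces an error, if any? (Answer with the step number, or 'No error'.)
No error

All steps in this derivation are correct.
The final answer f'(θ) = ((θ + 1)*log(θ + 1) + 1)*exp(θ)/(θ + 1) is valid.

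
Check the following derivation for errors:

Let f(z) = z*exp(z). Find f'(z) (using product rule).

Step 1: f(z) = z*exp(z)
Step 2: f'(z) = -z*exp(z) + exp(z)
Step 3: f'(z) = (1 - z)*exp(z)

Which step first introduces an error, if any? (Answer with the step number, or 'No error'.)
Step 2

Step 2 is incorrect due to a sign flip.
The step shows: -z*exp(z) + exp(z)
The correct value should be: z*exp(z) + exp(z)

Explanation: The sign of one term was flipped: the term z*exp(z) was incorrectly written as -z*exp(z)
The later steps are derived from this incorrect expression, so the error originates in Step 2.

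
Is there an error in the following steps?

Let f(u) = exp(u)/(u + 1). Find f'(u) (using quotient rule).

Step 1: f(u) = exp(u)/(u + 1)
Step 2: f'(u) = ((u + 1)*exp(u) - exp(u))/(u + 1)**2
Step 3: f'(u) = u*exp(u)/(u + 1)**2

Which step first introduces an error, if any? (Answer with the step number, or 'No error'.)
No error

All steps in this derivation are correct.
The final answer f'(u) = u*exp(u)/(u + 1)**2 is valid.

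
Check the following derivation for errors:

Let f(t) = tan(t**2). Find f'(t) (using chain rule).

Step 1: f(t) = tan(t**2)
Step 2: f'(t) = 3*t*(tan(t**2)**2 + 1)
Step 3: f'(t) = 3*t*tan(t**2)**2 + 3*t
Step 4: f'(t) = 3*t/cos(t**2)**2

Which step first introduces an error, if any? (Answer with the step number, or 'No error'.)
Step 2

Step 2 is incorrect due to a wrong coefficient.
The step shows: 3*t*(tan(t**2)**2 + 1)
The correct value should be: 2*t*(tan(t**2)**2 + 1)

Explanation: The coefficient 2 was incorrectly written as 3: the term 2*t*(tan(t**2)**2 + 1) was incorrectly written as 3*t*(tan(t**2)**2 + 1)
The later steps are derived from this incorrect expression, so the error originates in Step 2.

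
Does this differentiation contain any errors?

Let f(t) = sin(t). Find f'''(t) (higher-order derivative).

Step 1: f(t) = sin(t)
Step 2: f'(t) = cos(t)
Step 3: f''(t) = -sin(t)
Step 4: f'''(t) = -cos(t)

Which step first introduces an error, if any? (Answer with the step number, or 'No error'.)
No error

All steps in this derivation are correct.
The final answer f'''(t) = -cos(t) is valid.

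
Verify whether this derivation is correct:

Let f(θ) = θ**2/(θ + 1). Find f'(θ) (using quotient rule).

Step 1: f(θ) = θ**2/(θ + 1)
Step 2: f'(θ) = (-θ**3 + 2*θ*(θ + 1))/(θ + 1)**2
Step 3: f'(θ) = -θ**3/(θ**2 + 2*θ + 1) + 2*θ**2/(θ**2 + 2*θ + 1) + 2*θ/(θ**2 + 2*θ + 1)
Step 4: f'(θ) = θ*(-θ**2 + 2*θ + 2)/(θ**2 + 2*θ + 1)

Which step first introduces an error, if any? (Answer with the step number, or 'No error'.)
Step 2

Step 2 is incorrect due to a wrong exponent.
The step shows: (-θ**3 + 2*θ*(θ + 1))/(θ + 1)**2
The correct value should be: (-θ**2 + 2*θ*(θ + 1))/(θ + 1)**2

Explanation: The exponent 2 on θ was incorrectly written as 3: the term (-θ**2 + 2*θ*(θ + 1))/(θ + 1)**2 was incorrectly written as (-θ**3 + 2*θ*(θ + 1))/(θ + 1)**2
The later steps are derived from this incorrect expression, so the error originates in Step 2.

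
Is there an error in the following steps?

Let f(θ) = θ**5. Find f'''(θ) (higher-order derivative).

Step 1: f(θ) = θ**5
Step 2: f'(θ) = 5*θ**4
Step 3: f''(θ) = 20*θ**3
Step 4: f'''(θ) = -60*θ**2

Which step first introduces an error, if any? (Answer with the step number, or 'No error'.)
Step 4

Step 4 is incorrect due to a sign flip.
The step shows: -60*θ**2
The correct value should be: 60*θ**2

Explanation: The sign of the whole expression was flipped: the term 60*θ**2 was incorrectly written as -60*θ**2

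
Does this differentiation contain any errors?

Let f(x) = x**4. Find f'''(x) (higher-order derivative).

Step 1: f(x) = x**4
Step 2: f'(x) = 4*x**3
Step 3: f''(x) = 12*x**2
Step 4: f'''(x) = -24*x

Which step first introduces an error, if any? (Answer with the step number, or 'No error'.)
Step 4

Step 4 is incorrect due to a sign flip.
The step shows: -24*x
The correct value should be: 24*x

Explanation: The sign of the whole expression was flipped: the term 24*x was incorrectly written as -24*x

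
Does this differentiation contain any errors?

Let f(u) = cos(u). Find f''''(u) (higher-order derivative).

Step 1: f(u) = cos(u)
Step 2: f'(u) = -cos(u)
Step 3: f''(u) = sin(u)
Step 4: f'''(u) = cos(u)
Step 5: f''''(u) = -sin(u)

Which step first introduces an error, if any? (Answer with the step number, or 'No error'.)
Step 2

Step 2 is incorrect due to a wrong trig function.
The step shows: -cos(u)
The correct value should be: -sin(u)

Explanation: sin(u) was incorrectly written as cos(u): the term -sin(u) was incorrectly written as -cos(u)
The later steps are derived from this incorrect expression, so the error originates in Step 2.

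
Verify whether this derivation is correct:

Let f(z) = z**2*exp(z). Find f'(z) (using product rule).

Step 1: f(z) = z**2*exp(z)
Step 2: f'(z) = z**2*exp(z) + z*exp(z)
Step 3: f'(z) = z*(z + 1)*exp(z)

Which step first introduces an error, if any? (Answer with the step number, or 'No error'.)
Step 2

Step 2 is incorrect due to a wrong coefficient.
The step shows: z**2*exp(z) + z*exp(z)
The correct value should be: z**2*exp(z) + 2*z*exp(z)

Explanation: The coefficient 2 was incorrectly written as 1: the term 2*z*exp(z) was incorrectly written as z*exp(z)
The later steps are derived from this incorrect expression, so the error originates in Step 2.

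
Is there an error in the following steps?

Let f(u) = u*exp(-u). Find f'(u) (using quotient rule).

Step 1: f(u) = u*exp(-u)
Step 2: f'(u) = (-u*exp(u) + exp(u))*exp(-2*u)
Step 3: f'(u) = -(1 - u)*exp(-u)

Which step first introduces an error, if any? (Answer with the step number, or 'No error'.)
Step 3

Step 3 is incorrect due to a sign flip.
The step shows: -(1 - u)*exp(-u)
The correct value should be: (1 - u)*exp(-u)

Explanation: The sign of the whole expression was flipped: the term (1 - u)*exp(-u) was incorrectly written as -(1 - u)*exp(-u)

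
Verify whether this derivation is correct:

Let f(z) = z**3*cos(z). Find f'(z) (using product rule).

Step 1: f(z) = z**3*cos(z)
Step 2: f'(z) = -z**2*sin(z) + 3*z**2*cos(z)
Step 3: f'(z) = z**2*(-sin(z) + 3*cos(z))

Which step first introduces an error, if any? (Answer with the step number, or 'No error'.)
Step 2

Step 2 is incorrect due to a wrong exponent.
The step shows: -z**2*sin(z) + 3*z**2*cos(z)
The correct value should be: -z**3*sin(z) + 3*z**2*cos(z)

Explanation: The exponent 3 on z was incorrectly written as 2: the term -z**3*sin(z) was incorrectly written as -z**2*sin(z)
The later steps are derived from this incorrect expression, so the error originates in Step 2.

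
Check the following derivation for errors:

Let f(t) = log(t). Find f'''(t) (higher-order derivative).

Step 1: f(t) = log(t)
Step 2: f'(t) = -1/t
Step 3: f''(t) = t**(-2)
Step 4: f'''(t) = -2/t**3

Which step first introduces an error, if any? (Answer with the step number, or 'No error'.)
Step 2

Step 2 is incorrect due to a sign flip.
The step shows: -1/t
The correct value should be: 1/t

Explanation: The sign of the whole expression was flipped: the term 1/t was incorrectly written as -1/t
The later steps are derived from this incorrect expression, so the error originates in Step 2.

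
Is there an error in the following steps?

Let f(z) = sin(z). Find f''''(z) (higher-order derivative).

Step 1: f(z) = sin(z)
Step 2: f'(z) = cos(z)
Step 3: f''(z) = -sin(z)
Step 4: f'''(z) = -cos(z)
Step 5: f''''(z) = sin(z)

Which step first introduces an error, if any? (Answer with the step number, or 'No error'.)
No error

All steps in this derivation are correct.
The final answer f''''(z) = sin(z) is valid.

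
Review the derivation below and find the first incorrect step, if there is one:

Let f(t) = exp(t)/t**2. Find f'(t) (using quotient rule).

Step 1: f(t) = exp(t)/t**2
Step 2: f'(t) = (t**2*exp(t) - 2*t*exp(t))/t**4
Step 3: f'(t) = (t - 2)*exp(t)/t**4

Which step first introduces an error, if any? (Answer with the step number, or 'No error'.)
Step 3

Step 3 is incorrect due to a wrong exponent.
The step shows: (t - 2)*exp(t)/t**4
The correct value should be: (t - 2)*exp(t)/t**3

Explanation: The exponent -3 on t was incorrectly written as -4: the term (t - 2)*exp(t)/t**3 was incorrectly written as (t - 2)*exp(t)/t**4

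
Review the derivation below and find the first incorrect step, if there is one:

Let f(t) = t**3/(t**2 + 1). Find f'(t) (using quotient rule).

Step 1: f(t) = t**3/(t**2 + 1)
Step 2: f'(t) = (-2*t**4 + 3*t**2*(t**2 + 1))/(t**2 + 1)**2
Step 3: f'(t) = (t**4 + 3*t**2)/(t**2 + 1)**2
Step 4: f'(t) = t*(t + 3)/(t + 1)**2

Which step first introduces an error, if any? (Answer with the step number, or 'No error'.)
Step 4

Step 4 is incorrect due to a wrong exponent.
The step shows: t*(t + 3)/(t + 1)**2
The correct value should be: t**2*(t**2 + 3)/(t**2 + 1)**2

Explanation: The exponent 2 on t was incorrectly written as 1: the term t**2*(t**2 + 3)/(t**2 + 1)**2 was incorrectly written as t*(t + 3)/(t + 1)**2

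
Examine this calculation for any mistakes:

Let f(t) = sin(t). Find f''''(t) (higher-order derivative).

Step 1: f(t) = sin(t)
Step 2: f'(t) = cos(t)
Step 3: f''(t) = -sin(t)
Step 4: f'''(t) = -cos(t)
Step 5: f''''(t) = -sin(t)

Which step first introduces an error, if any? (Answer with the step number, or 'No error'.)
Step 5

Step 5 is incorrect due to a sign flip.
The step shows: -sin(t)
The correct value should be: sin(t)

Explanation: The sign of the whole expression was flipped: the term sin(t) was incorrectly written as -sin(t)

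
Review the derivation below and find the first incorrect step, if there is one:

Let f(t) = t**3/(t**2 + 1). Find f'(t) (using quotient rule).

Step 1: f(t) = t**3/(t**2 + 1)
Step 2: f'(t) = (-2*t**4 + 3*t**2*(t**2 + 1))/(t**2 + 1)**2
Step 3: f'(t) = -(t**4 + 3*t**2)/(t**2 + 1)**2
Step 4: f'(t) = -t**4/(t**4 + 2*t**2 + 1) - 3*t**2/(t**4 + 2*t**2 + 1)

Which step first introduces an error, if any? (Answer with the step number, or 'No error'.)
Step 3

Step 3 is incorrect due to a sign flip.
The step shows: -(t**4 + 3*t**2)/(t**2 + 1)**2
The correct value should be: (t**4 + 3*t**2)/(t**2 + 1)**2

Explanation: The sign of the whole expression was flipped: the term (t**4 + 3*t**2)/(t**2 + 1)**2 was incorrectly written as -(t**4 + 3*t**2)/(t**2 + 1)**2
The later steps are derived from this incorrect expression, so the error originates in Step 3.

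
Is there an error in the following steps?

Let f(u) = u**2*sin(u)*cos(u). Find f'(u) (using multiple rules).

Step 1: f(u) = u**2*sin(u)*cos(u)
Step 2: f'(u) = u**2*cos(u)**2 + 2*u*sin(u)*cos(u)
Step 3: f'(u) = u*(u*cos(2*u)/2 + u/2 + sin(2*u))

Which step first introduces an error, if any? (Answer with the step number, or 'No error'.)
Step 2

Step 2 is incorrect due to a dropped term.
The step shows: u**2*cos(u)**2 + 2*u*sin(u)*cos(u)
The correct value should be: -u**2*sin(u)**2 + u**2*cos(u)**2 + 2*u*sin(u)*cos(u)

Explanation: A term was dropped: the term -u**2*sin(u)**2 was incorrectly omitted
The later steps are derived from this incorrect expression, so the error originates in Step 2.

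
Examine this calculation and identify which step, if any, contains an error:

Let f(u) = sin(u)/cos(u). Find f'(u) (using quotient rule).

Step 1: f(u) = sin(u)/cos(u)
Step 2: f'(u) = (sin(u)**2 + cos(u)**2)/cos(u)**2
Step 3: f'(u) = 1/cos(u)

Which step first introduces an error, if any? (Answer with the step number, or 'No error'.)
Step 3

Step 3 is incorrect due to a wrong exponent.
The step shows: 1/cos(u)
The correct value should be: cos(u)**(-2)

Explanation: The exponent -2 on cos(u) was incorrectly written as -1: the term cos(u)**(-2) was incorrectly written as 1/cos(u)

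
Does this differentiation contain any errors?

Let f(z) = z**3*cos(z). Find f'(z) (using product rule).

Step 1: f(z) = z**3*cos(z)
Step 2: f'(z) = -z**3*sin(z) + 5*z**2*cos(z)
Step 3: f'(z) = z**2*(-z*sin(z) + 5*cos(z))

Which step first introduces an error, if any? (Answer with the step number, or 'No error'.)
Step 2

Step 2 is incorrect due to a wrong coefficient.
The step shows: -z**3*sin(z) + 5*z**2*cos(z)
The correct value should be: -z**3*sin(z) + 3*z**2*cos(z)

Explanation: The coefficient 3 was incorrectly written as 5: the term 3*z**2*cos(z) was incorrectly written as 5*z**2*cos(z)
The later steps are derived from this incorrect expression, so the error originates in Step 2.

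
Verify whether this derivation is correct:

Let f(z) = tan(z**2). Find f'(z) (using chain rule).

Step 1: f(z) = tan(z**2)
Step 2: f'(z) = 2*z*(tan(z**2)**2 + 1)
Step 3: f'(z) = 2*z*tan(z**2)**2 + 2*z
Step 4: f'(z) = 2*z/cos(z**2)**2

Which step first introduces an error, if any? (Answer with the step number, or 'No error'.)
No error

All steps in this derivation are correct.
The final answer f'(z) = 2*z/cos(z**2)**2 is valid.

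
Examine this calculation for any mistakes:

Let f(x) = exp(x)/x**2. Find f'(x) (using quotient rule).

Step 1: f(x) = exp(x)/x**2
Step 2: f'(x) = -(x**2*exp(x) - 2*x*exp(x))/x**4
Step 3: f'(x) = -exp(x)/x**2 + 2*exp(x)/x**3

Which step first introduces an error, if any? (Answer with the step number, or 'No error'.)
Step 2

Step 2 is incorrect due to a sign flip.
The step shows: -(x**2*exp(x) - 2*x*exp(x))/x**4
The correct value should be: (x**2*exp(x) - 2*x*exp(x))/x**4

Explanation: The sign of the whole expression was flipped: the term (x**2*exp(x) - 2*x*exp(x))/x**4 was incorrectly written as -(x**2*exp(x) - 2*x*exp(x))/x**4
The later steps are derived from this incorrect expression, so the error originates in Step 2.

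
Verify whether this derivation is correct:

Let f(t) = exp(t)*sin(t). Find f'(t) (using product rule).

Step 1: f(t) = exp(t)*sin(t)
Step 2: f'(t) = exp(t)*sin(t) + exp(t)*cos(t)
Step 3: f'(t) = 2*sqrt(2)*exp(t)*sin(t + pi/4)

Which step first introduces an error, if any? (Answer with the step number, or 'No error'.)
Step 3

Step 3 is incorrect due to a wrong exponent.
The step shows: 2*sqrt(2)*exp(t)*sin(t + pi/4)
The correct value should be: sqrt(2)*exp(t)*sin(t + pi/4)

Explanation: The exponent 1/2 on 2 was incorrectly written as 3/2: the term sqrt(2)*exp(t)*sin(t + pi/4) was incorrectly written as 2*sqrt(2)*exp(t)*sin(t + pi/4)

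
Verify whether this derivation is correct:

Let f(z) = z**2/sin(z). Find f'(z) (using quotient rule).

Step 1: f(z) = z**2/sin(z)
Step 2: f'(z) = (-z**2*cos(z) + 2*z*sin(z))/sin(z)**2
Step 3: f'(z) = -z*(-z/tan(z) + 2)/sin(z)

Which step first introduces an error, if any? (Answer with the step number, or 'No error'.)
Step 3

Step 3 is incorrect due to a sign flip.
The step shows: -z*(-z/tan(z) + 2)/sin(z)
The correct value should be: z*(-z/tan(z) + 2)/sin(z)

Explanation: The sign of the whole expression was flipped: the term z*(-z/tan(z) + 2)/sin(z) was incorrectly written as -z*(-z/tan(z) + 2)/sin(z)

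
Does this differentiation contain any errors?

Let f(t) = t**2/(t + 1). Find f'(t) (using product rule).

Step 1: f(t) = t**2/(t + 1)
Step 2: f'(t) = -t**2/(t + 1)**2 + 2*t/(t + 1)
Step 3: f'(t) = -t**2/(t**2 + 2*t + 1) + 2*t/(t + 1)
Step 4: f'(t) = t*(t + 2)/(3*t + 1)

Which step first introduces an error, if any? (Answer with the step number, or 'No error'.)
Step 4

Step 4 is incorrect due to a wrong exponent.
The step shows: t*(t + 2)/(3*t + 1)
The correct value should be: t*(t + 2)/(t**2 + 2*t + 1)

Explanation: The exponent 2 on t was incorrectly written as 1: the term t*(t + 2)/(t**2 + 2*t + 1) was incorrectly written as t*(t + 2)/(3*t + 1)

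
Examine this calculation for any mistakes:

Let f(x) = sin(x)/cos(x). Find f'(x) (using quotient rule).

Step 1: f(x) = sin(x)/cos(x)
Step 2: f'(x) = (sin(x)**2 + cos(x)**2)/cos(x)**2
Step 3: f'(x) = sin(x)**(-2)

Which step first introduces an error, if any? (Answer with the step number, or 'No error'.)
Step 3

Step 3 is incorrect due to a wrong trig function.
The step shows: sin(x)**(-2)
The correct value should be: cos(x)**(-2)

Explanation: cos(x) was incorrectly written as sin(x): the term cos(x)**(-2) was incorrectly written as sin(x)**(-2)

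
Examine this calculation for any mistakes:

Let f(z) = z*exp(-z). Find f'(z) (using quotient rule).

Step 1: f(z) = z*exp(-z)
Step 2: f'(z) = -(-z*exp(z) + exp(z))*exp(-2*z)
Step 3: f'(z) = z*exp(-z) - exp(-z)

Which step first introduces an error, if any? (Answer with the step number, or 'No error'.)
Step 2

Step 2 is incorrect due to a sign flip.
The step shows: -(-z*exp(z) + exp(z))*exp(-2*z)
The correct value should be: (-z*exp(z) + exp(z))*exp(-2*z)

Explanation: The sign of the whole expression was flipped: the term (-z*exp(z) + exp(z))*exp(-2*z) was incorrectly written as -(-z*exp(z) + exp(z))*exp(-2*z)
The later steps are derived from this incorrect expression, so the error originates in Step 2.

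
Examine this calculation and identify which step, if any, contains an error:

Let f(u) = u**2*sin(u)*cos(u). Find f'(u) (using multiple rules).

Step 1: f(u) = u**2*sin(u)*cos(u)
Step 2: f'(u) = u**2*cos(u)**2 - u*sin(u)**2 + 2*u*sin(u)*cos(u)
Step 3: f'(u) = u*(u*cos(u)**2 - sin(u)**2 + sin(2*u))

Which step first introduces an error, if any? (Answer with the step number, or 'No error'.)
Step 2

Step 2 is incorrect due to a wrong exponent.
The step shows: u**2*cos(u)**2 - u*sin(u)**2 + 2*u*sin(u)*cos(u)
The correct value should be: -u**2*sin(u)**2 + u**2*cos(u)**2 + 2*u*sin(u)*cos(u)

Explanation: The exponent 2 on u was incorrectly written as 1: the term -u**2*sin(u)**2 was incorrectly written as -u*sin(u)**2
The later steps are derived from this incorrect expression, so the error originates in Step 2.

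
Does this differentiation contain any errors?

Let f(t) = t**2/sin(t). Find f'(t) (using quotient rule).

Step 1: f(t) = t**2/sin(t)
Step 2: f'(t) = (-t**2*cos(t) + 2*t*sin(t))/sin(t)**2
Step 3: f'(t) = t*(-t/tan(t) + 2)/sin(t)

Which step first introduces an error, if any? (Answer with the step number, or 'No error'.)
No error

All steps in this derivation are correct.
The final answer f'(t) = t*(-t/tan(t) + 2)/sin(t) is valid.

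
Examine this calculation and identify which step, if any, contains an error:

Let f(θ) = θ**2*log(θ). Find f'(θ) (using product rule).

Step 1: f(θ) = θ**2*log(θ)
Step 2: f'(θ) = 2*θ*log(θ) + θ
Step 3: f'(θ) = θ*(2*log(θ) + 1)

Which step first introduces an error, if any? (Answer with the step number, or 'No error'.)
No error

All steps in this derivation are correct.
The final answer f'(θ) = θ*(2*log(θ) + 1) is valid.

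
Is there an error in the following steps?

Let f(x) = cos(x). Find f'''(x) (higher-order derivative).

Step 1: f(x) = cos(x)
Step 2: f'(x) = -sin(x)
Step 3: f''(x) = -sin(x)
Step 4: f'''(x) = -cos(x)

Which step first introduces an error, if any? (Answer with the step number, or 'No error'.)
Step 3

Step 3 is incorrect due to a wrong trig function.
The step shows: -sin(x)
The correct value should be: -cos(x)

Explanation: cos(x) was incorrectly written as sin(x): the term -cos(x) was incorrectly written as -sin(x)
The later steps are derived from this incorrect expression, so the error originates in Step 3.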